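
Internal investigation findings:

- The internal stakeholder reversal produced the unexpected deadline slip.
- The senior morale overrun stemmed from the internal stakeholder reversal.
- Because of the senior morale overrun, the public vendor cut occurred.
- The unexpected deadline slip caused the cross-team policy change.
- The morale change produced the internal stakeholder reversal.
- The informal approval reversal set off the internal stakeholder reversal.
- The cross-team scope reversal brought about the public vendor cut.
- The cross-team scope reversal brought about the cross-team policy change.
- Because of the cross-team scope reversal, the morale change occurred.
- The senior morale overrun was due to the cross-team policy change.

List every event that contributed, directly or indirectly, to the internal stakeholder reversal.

the cross-team scope reversal, the informal approval reversal, the morale change

Immediate causes of the internal stakeholder reversal: the morale change, the informal approval reversal.
Further upstream: the cross-team scope reversal.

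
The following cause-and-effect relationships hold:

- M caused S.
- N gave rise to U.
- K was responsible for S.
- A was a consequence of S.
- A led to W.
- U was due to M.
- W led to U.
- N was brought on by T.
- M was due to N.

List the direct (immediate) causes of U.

Upstream contributors include T, S, A, K, but only M, N, W feed directly into U.

M, N, W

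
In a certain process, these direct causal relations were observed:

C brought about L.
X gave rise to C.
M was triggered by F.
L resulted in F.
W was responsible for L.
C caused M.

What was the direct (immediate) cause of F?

Upstream contributors include X, C, W, but only L feeds directly into F.

L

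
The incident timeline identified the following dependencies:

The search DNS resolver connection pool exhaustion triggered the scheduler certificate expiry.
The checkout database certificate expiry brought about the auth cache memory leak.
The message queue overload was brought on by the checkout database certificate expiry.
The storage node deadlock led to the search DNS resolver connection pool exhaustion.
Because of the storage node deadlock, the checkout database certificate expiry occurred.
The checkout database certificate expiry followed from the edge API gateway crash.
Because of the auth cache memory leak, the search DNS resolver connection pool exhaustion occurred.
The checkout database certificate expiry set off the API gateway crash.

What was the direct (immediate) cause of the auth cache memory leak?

Upstream contributors include the storage node deadlock, the edge API gateway crash, but only the checkout database certificate expiry feeds directly into the auth cache memory leak.

the checkout database certificate expiry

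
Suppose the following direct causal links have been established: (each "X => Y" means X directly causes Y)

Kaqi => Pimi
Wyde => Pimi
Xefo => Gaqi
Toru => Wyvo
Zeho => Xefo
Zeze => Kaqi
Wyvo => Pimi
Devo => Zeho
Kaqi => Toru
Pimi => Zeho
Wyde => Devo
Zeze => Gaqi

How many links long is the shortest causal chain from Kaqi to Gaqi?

Shortest chain: Kaqi → Pimi → Zeho → Xefo → Gaqi.

4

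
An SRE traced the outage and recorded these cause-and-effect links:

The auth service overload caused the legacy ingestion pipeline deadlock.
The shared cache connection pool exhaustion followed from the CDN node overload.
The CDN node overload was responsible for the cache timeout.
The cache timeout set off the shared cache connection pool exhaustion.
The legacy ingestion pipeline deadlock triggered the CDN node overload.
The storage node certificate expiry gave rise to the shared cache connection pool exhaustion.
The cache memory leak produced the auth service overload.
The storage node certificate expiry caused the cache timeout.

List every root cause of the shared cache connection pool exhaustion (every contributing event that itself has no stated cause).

Tracing upstream from the shared cache connection pool exhaustion: the shared cache connection pool exhaustion ← the CDN node overload ← the legacy ingestion pipeline deadlock ← the auth service overload ← the cache memory leak.
A separate upstream branch: the shared cache connection pool exhaustion ← the storage node certificate expiry.
Each of those chain origins has no stated cause.

the cache memory leak, the storage node certificate expiry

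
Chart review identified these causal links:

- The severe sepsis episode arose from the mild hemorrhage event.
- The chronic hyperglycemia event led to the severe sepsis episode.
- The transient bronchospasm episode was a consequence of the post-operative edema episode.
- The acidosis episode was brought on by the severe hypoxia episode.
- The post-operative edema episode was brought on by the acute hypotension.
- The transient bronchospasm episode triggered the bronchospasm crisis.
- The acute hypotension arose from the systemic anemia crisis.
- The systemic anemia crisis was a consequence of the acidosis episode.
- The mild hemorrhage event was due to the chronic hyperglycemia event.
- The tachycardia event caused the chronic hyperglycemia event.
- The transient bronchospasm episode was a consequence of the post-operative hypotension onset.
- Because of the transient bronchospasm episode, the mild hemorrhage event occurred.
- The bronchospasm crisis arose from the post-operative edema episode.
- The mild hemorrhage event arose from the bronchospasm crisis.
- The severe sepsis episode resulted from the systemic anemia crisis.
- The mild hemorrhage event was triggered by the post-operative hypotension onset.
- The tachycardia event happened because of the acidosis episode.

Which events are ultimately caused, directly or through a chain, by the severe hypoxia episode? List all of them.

the acidosis episode, the acute hypotension, the bronchospasm crisis, the chronic hyperglycemia event, the mild hemorrhage event, the post-operative edema episode, the severe sepsis episode, the systemic anemia crisis, the tachycardia event, the transient bronchospasm episode

Direct effects: the acidosis episode.
2 steps out: the tachycardia event, the systemic anemia crisis.
3 steps out: the acute hypotension, the chronic hyperglycemia event, the severe sepsis episode.
4 steps out: the post-operative edema episode, the mild hemorrhage event.
5 steps out: the transient bronchospasm episode, the bronchospasm crisis.
Not reachable from it: the post-operative hypotension onset.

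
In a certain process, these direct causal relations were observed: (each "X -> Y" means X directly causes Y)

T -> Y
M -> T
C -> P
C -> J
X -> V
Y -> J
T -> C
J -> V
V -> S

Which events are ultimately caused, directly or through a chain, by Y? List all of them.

J, S, V

Direct effects: J.
2 steps out: V.
3 steps out: S.
Not reachable from it: M, T, C, P, X.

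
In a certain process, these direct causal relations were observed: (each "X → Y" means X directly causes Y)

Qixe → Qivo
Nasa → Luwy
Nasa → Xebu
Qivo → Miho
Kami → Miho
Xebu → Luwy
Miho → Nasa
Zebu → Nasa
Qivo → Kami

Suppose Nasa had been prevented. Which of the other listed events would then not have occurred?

Downstream of Nasa: Xebu, Luwy.

Luwy, Xebu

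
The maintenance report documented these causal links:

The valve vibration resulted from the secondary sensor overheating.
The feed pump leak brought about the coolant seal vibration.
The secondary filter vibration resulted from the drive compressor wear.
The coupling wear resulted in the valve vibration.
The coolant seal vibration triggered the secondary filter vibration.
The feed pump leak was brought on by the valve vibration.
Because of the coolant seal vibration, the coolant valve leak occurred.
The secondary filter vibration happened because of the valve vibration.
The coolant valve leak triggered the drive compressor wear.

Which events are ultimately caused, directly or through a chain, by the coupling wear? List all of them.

the coolant seal vibration, the coolant valve leak, the drive compressor wear, the feed pump leak, the secondary filter vibration, the valve vibration

Direct effects: the valve vibration.
2 steps out: the feed pump leak, the secondary filter vibration.
3 steps out: the coolant seal vibration.
4 steps out: the coolant valve leak.
5 steps out: the drive compressor wear.
Not reachable from it: the secondary sensor overheating.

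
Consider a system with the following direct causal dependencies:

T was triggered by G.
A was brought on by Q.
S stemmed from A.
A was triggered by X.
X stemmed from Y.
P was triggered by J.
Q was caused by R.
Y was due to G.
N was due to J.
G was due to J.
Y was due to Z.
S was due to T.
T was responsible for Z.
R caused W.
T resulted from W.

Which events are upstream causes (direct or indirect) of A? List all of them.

G, J, Q, R, T, W, X, Y, Z

Immediate causes of A: Q, X.
Further upstream: J, R, W, G, T, Z, Y.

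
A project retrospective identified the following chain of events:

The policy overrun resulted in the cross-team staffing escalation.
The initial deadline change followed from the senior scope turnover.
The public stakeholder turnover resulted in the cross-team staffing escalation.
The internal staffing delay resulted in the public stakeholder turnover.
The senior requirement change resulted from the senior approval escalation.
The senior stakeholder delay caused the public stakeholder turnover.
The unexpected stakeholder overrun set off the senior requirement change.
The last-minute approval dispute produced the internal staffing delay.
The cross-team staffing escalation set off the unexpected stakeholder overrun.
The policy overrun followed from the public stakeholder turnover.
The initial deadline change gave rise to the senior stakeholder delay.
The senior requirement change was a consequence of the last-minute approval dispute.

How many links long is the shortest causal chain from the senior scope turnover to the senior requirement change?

6

Shortest chain: the senior scope turnover → the initial deadline change → the senior stakeholder delay → the public stakeholder turnover → the cross-team staffing escalation → the unexpected stakeholder overrun → the senior requirement change.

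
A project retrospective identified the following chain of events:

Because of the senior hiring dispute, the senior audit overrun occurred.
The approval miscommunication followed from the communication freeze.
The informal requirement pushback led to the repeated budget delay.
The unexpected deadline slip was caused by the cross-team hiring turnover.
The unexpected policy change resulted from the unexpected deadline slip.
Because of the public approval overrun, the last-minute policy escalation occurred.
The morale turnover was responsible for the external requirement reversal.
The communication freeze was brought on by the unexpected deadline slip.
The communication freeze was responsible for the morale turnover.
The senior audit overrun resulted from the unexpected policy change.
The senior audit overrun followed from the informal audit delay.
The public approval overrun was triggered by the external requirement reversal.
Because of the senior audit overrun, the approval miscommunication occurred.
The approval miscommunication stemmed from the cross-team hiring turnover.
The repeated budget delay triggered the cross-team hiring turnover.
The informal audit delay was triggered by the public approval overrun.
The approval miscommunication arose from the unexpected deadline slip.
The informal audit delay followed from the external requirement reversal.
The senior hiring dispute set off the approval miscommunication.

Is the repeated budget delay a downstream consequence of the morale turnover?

The morale turnover leads to the external requirement reversal, the public approval overrun, the informal audit delay, the last-minute policy escalation, the senior audit overrun, the approval miscommunication; the repeated budget delay is not among them.

No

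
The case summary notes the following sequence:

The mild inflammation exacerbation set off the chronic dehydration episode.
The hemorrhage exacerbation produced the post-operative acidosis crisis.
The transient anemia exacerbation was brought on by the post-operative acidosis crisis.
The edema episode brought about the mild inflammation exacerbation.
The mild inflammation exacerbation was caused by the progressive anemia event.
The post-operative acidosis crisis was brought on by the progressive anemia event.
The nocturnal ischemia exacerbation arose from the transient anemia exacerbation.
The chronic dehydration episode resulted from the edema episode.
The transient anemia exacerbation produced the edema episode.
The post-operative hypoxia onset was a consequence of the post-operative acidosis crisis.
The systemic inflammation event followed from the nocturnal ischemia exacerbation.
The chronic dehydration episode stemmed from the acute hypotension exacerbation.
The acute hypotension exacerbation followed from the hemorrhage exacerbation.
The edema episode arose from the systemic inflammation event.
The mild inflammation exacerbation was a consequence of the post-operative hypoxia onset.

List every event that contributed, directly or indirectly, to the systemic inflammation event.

Immediate cause of the systemic inflammation event: the nocturnal ischemia exacerbation.
Further upstream: the hemorrhage exacerbation, the progressive anemia event, the post-operative acidosis crisis, the transient anemia exacerbation.

the hemorrhage exacerbation, the nocturnal ischemia exacerbation, the post-operative acidosis crisis, the progressive anemia event, the transient anemia exacerbation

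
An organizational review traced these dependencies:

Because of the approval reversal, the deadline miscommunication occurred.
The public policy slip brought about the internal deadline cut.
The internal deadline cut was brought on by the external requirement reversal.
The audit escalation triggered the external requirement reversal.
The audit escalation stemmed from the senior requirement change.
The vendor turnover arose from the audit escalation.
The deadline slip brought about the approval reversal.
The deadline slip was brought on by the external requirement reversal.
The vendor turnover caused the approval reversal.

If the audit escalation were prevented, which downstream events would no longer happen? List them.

the approval reversal, the deadline miscommunication, the deadline slip, the external requirement reversal, the vendor turnover

Downstream of the audit escalation: the external requirement reversal, the internal deadline cut, the vendor turnover, the deadline slip, the approval reversal, the deadline miscommunication.
Of those, still caused via another path: the internal deadline cut.
The remainder have no surviving cause.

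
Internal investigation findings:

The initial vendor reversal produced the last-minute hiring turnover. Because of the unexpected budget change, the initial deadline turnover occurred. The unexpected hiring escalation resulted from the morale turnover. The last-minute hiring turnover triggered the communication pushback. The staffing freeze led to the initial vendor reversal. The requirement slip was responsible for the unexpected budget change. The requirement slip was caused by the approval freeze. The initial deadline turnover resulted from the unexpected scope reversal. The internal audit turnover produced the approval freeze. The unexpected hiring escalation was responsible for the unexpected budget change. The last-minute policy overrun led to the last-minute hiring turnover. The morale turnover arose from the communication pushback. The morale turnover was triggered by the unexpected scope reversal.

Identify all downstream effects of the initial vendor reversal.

the communication pushback, the initial deadline turnover, the last-minute hiring turnover, the morale turnover, the unexpected budget change, the unexpected hiring escalation

Direct effects: the last-minute hiring turnover.
2 steps out: the communication pushback.
3 steps out: the morale turnover.
4 steps out: the unexpected hiring escalation.
5 steps out: the unexpected budget change.
6 steps out: the initial deadline turnover.
Not reachable from it: the staffing freeze, the last-minute policy overrun, the internal audit turnover, the unexpected scope reversal, the approval freeze, the requirement slip.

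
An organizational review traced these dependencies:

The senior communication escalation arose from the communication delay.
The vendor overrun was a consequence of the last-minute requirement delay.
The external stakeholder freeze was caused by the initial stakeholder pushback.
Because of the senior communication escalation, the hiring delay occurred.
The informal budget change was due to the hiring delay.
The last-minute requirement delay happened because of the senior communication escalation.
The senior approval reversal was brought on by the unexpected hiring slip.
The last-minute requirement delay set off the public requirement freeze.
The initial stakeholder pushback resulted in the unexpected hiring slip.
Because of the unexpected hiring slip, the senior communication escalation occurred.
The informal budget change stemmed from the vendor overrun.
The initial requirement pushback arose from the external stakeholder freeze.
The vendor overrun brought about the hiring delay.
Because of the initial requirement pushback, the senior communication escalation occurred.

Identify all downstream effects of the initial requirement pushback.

Direct effects: the senior communication escalation.
2 steps out: the last-minute requirement delay, the hiring delay.
3 steps out: the vendor overrun, the public requirement freeze, the informal budget change.
Not reachable from it: the initial stakeholder pushback, the unexpected hiring slip, the external stakeholder freeze, the communication delay, the senior approval reversal.

the hiring delay, the informal budget change, the last-minute requirement delay, the public requirement freeze, the senior communication escalation, the vendor overrun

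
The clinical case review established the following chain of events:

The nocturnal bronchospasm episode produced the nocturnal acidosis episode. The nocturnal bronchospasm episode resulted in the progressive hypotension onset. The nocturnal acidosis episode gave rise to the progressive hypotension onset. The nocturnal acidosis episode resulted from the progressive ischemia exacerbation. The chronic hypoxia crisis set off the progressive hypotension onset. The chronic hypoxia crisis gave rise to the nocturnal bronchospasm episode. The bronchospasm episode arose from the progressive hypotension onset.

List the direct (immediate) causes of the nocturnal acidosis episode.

Upstream contributors include the chronic hypoxia crisis, but only the nocturnal bronchospasm episode, the progressive ischemia exacerbation feed directly into the nocturnal acidosis episode.

the nocturnal bronchospasm episode, the progressive ischemia exacerbation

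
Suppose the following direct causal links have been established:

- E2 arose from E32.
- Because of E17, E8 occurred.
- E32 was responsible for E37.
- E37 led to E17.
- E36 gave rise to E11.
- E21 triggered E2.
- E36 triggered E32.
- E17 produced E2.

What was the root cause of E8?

Tracing upstream from E8: E8 ← E17 ← E37 ← E32 ← E36.
E36 has no stated cause, so it is the root.

E36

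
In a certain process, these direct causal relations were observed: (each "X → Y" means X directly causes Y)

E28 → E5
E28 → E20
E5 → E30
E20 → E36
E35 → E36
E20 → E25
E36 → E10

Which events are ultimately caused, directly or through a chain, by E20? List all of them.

Direct effects: E36, E25.
2 steps out: E10.
Not reachable from it: E28, E5, E35, E30.

E10, E25, E36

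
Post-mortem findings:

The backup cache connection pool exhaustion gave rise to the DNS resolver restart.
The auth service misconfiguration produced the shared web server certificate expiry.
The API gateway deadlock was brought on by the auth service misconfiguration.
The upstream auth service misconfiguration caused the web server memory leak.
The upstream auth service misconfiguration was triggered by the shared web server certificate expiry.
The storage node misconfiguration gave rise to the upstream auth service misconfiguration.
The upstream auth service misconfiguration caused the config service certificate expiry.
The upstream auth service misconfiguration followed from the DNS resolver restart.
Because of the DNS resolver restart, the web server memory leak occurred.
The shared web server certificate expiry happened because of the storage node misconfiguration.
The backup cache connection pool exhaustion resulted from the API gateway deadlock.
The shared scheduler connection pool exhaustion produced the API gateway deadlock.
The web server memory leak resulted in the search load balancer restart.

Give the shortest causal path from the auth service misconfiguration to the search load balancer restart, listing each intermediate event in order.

the auth service misconfiguration → the shared web server certificate expiry → the upstream auth service misconfiguration → the web server memory leak → the search load balancer restart

the auth service misconfiguration → the shared web server certificate expiry
the shared web server certificate expiry → the upstream auth service misconfiguration
the upstream auth service misconfiguration → the web server memory leak
the web server memory leak → the search load balancer restart
Length: 4 steps.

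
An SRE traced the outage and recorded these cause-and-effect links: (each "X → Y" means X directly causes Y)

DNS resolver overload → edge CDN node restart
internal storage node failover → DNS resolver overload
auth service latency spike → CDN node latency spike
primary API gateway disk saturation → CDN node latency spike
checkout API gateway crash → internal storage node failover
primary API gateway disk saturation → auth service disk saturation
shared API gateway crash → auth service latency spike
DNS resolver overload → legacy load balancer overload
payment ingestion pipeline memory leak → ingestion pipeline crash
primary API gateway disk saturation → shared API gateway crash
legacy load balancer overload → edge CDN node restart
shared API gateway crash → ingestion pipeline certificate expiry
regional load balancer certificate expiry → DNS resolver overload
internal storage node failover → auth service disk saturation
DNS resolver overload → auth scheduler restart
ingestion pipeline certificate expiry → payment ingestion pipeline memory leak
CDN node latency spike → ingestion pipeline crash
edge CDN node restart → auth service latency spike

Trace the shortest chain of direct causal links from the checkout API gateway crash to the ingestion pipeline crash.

the checkout API gateway crash → the internal storage node failover → the DNS resolver overload → the edge CDN node restart → the auth service latency spike → the CDN node latency spike → the ingestion pipeline crash

the checkout API gateway crash → the internal storage node failover
the internal storage node failover → the DNS resolver overload
the DNS resolver overload → the edge CDN node restart
the edge CDN node restart → the auth service latency spike
the auth service latency spike → the CDN node latency spike
the CDN node latency spike → the ingestion pipeline crash
Length: 6 steps.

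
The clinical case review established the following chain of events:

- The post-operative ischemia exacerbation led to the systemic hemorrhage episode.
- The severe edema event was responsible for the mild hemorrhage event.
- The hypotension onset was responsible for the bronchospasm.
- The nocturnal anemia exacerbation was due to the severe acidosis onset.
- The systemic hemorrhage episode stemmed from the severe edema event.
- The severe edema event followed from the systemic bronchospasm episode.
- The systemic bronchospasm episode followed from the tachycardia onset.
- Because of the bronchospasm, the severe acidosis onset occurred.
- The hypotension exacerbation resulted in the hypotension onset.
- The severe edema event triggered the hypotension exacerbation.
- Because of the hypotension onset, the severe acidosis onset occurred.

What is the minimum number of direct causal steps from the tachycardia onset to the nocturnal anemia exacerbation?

Shortest chain: the tachycardia onset → the systemic bronchospasm episode → the severe edema event → the hypotension exacerbation → the hypotension onset → the severe acidosis onset → the nocturnal anemia exacerbation.

6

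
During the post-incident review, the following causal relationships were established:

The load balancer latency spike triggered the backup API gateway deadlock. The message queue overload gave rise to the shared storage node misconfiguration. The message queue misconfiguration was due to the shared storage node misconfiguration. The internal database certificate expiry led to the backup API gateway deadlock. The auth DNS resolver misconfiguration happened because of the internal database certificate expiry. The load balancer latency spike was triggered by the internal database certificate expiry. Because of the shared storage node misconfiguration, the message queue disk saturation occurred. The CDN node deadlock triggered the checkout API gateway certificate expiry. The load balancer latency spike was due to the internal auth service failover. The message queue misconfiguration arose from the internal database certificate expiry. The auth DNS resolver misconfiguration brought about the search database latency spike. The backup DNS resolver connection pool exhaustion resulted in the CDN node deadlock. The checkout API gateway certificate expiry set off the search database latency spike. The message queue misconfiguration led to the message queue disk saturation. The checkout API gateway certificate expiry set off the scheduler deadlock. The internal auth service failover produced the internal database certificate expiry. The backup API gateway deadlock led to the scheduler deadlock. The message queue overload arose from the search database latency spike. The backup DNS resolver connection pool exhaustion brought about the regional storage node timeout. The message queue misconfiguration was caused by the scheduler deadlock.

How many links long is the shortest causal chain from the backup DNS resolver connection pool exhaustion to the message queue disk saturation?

5

Shortest chain: the backup DNS resolver connection pool exhaustion → the CDN node deadlock → the checkout API gateway certificate expiry → the scheduler deadlock → the message queue misconfiguration → the message queue disk saturation.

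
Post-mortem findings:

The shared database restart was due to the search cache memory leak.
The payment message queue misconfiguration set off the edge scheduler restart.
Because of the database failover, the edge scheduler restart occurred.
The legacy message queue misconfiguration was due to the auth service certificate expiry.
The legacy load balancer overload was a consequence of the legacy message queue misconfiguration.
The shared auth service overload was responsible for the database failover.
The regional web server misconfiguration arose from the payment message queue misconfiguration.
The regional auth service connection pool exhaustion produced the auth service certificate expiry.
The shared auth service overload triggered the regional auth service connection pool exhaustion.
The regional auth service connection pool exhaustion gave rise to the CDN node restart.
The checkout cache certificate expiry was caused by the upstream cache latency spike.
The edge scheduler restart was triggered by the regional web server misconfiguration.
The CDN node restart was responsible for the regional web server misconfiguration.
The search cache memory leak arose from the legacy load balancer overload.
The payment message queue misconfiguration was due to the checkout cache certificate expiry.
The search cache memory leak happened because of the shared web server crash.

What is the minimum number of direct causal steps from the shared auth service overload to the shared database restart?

Shortest chain: the shared auth service overload → the regional auth service connection pool exhaustion → the auth service certificate expiry → the legacy message queue misconfiguration → the legacy load balancer overload → the search cache memory leak → the shared database restart.

6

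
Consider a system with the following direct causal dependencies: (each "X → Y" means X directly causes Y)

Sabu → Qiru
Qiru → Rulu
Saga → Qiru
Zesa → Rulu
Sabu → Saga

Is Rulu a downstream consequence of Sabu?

Yes

There is a causal chain: Sabu → Qiru → Rulu.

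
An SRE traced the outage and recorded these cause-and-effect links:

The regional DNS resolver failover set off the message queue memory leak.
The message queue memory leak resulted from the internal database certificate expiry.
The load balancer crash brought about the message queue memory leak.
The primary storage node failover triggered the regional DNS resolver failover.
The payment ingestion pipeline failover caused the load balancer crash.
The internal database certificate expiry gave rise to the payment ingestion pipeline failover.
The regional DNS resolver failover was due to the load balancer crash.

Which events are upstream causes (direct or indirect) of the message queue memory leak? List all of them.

Immediate causes of the message queue memory leak: the internal database certificate expiry, the load balancer crash, the regional DNS resolver failover.
Further upstream: the payment ingestion pipeline failover, the primary storage node failover.

the internal database certificate expiry, the load balancer crash, the payment ingestion pipeline failover, the primary storage node failover, the regional DNS resolver failover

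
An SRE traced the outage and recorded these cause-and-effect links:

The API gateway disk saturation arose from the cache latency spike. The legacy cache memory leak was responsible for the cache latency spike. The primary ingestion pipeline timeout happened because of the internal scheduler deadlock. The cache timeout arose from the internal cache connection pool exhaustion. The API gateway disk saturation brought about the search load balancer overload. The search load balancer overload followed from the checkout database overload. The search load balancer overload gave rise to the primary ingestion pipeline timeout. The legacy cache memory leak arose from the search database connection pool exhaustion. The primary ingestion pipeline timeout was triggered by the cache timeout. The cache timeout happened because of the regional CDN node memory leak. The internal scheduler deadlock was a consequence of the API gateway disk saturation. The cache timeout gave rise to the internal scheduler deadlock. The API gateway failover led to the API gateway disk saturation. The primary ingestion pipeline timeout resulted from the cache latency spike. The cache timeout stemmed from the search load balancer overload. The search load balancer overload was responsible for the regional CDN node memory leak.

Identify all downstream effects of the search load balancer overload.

Direct effects: the regional CDN node memory leak, the cache timeout, the primary ingestion pipeline timeout.
2 steps out: the internal scheduler deadlock.
Not reachable from it: the search database connection pool exhaustion, the API gateway failover, the legacy cache memory leak, the cache latency spike, the internal cache connection pool exhaustion, the API gateway disk saturation, the checkout database overload.

the cache timeout, the internal scheduler deadlock, the primary ingestion pipeline timeout, the regional CDN node memory leak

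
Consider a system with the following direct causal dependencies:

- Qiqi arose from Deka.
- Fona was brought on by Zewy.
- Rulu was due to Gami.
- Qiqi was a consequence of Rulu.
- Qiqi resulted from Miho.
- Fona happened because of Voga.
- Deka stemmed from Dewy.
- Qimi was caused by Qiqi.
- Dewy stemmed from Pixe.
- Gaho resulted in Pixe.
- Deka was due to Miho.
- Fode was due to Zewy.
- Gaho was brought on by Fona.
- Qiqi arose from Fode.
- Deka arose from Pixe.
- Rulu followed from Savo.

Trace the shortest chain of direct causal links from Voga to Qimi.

Voga → Fona → Gaho → Pixe → Deka → Qiqi → Qimi

Voga → Fona
Fona → Gaho
Gaho → Pixe
Pixe → Deka
Deka → Qiqi
Qiqi → Qimi
Length: 6 steps.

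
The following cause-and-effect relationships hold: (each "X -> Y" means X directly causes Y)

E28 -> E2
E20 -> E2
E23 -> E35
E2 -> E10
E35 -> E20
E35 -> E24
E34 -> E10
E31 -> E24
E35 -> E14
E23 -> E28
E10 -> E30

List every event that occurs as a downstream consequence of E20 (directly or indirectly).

Direct effects: E2.
2 steps out: E10.
3 steps out: E30.
Not reachable from it: E23, E35, E31, E14, E28, E34, E24.

E10, E2, E30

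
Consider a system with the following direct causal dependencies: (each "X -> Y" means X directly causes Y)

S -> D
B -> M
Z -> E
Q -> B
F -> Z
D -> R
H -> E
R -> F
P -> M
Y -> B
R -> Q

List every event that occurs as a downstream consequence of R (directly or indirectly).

Direct effects: F, Q.
2 steps out: Z, B.
3 steps out: E, M.
Not reachable from it: S, D, H, P, Y.

B, E, F, M, Q, Z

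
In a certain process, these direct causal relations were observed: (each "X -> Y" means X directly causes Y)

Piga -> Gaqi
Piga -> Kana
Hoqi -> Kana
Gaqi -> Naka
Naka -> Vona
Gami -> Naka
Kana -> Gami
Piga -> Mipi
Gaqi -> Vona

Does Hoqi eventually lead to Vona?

Yes

There is a causal chain: Hoqi → Kana → Gami → Naka → Vona.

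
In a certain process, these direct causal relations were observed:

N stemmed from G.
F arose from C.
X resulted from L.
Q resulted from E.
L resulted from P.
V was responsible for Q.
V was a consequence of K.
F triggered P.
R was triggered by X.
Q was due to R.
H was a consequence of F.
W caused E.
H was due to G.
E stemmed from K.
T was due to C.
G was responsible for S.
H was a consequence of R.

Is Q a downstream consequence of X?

There is a causal chain: X → R → Q.

Yes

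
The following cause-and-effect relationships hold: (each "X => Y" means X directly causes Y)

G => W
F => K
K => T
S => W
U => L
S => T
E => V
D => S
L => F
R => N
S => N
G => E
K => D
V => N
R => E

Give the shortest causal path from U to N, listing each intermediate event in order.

U → L → F → K → D → S → N

U → L
L → F
F → K
K → D
D → S
S → N
Length: 6 steps.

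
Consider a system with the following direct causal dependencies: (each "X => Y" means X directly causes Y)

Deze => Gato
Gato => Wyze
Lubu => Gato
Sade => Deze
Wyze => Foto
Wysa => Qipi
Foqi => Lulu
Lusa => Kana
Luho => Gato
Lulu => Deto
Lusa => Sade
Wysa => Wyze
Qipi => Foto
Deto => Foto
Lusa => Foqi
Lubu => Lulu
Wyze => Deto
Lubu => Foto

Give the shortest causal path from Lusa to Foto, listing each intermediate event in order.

Lusa → Foqi → Lulu → Deto → Foto

Lusa → Foqi
Foqi → Lulu
Lulu → Deto
Deto → Foto
Length: 4 steps.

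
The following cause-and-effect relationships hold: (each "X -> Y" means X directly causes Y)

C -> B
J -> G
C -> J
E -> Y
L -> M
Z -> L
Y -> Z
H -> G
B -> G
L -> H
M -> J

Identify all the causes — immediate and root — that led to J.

C, E, L, M, Y, Z

Immediate causes of J: C, M.
Further upstream: E, Y, Z, L.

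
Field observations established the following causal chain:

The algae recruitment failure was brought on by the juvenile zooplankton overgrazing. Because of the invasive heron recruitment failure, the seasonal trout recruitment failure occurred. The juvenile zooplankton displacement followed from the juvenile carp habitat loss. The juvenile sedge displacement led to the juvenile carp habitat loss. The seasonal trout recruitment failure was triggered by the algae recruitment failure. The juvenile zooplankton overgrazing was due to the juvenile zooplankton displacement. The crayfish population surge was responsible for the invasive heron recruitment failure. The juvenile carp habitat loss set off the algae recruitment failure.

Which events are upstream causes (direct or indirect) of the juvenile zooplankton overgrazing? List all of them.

the juvenile carp habitat loss, the juvenile sedge displacement, the juvenile zooplankton displacement

Immediate cause of the juvenile zooplankton overgrazing: the juvenile zooplankton displacement.
Further upstream: the juvenile sedge displacement, the juvenile carp habitat loss.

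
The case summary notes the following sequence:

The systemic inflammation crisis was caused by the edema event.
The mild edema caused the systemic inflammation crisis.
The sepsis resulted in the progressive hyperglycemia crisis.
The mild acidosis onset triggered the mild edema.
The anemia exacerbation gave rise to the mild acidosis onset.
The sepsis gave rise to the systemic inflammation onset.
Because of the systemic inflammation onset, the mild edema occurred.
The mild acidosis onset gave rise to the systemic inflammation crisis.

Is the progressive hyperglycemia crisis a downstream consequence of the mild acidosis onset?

No

The mild acidosis onset leads to the mild edema, the systemic inflammation crisis; the progressive hyperglycemia crisis is not among them.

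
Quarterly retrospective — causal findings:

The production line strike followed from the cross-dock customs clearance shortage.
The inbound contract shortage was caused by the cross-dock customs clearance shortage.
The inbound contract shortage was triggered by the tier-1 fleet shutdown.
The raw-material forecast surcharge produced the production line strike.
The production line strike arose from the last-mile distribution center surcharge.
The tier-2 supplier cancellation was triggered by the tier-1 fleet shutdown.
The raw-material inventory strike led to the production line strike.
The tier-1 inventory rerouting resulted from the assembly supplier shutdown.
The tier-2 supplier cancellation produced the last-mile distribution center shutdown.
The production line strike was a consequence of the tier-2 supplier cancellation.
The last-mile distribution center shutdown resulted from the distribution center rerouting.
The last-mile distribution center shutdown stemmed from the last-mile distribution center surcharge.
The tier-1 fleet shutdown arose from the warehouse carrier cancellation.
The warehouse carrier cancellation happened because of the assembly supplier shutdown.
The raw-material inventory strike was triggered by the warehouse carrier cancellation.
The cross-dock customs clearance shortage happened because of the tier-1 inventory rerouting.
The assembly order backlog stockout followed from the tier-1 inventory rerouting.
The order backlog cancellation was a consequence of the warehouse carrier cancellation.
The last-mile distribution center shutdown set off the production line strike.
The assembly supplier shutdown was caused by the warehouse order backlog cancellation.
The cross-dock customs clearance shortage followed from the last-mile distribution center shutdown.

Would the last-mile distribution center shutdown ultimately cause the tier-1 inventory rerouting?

The last-mile distribution center shutdown leads to the cross-dock customs clearance shortage, the inbound contract shortage, the production line strike; the tier-1 inventory rerouting is not among them.

No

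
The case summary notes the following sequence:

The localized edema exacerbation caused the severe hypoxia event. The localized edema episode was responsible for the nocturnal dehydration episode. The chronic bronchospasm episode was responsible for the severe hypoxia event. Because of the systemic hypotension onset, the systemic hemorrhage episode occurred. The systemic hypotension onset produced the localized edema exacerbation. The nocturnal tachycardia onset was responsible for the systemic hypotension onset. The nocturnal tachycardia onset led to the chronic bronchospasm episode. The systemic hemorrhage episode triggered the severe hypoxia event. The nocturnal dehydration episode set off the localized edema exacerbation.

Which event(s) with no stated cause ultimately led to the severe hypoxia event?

Tracing upstream from the severe hypoxia event: the severe hypoxia event ← the chronic bronchospasm episode ← the nocturnal tachycardia onset.
A separate upstream branch: the severe hypoxia event ← the localized edema exacerbation ← the nocturnal dehydration episode ← the localized edema episode.
Each of those chain origins has no stated cause.

the localized edema episode, the nocturnal tachycardia onset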